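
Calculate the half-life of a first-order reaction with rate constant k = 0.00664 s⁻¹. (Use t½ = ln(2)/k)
104.39 s

t½ = ln(2)/k = 0.6931/0.00664 = 104.39 s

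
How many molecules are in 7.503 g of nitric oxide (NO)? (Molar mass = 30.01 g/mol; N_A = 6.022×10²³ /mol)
Moles = 7.503 g ÷ 30.01 g/mol = 0.250017 mol
Molecules = 0.250017 mol × 6.022×10²³ /mol = 1.506e+23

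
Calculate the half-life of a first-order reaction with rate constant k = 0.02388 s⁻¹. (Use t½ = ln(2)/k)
29.03 s

t½ = ln(2)/k = 0.6931/0.02388 = 29.03 s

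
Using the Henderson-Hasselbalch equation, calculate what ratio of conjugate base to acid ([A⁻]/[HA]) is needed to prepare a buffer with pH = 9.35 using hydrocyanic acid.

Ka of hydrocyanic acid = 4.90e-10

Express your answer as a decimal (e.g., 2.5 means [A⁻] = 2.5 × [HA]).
[A⁻]/[HA] = 1.097

pKa = −log(4.90e-10) = 9.3098. pH = pKa + log([A⁻]/[HA]). 9.35 = 9.3098 + log(ratio). log(ratio) = 9.35 − 9.3098 = 0.0402. ratio = 10^(0.0402) = 1.097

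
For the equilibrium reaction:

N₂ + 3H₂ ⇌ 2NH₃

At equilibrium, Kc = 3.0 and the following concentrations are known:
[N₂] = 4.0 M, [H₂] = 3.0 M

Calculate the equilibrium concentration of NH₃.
[NH₃] = 18.0000 M

Kc = ([NH₃]^2) / ([N₂] × [H₂]^3) = 3.0
[NH₃]^2 = Kc · (reactant terms)/(other product terms) = 3.0 · 108 / 1 = 324
[NH₃] = (324)^(1/2) = 18.0000 M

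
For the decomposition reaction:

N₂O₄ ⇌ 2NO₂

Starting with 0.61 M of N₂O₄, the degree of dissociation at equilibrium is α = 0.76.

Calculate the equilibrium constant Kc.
K_c = 5.8723

x = α·[A]₀ = 0.76 × 0.61 = 0.4636 M dissociated.
At eq: [N₂O₄] = 0.61 − 0.4636 = 0.1464 M; [NO₂] = 2x = 0.9272 M.
Kc = [NO₂]²/[N₂O₄] = (0.9272)²/0.1464 = 5.872.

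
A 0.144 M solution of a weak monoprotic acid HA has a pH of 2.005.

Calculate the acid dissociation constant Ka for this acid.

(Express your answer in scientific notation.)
K_a = 7.29e-04

[H⁺] = 10^(−pH) = 10^(−2.005) = 9.886e-03 M. For HA ⇌ H⁺ + A⁻, Ka = x²/(C − x) = (9.886e-03)²/(0.144 − 9.886e-03) = 7.29e-04.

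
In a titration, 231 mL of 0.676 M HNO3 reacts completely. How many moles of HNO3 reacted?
Moles = Molarity × Volume (L)
Moles = 0.676 M × 0.231 L = 0.1562 mol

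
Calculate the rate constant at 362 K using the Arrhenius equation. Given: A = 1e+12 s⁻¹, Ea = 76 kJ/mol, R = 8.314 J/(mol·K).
1.08e+01 s⁻¹

k = A·exp(-Ea/(R·T)) = 1e+12·exp(-76000/(8.314·362)) = 1e+12·exp(-25.2520) = 1e+12·1.0795e-11 = 1.08e+01 s⁻¹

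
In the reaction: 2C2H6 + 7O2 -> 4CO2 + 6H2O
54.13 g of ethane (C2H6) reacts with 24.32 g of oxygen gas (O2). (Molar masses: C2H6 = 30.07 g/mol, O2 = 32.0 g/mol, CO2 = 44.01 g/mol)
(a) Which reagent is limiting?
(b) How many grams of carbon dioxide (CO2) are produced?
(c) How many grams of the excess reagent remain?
(a) O2, (b) 19.11 g, (c) 47.6 g

Moles of C2H6 = 54.13 g ÷ 30.07 g/mol = 1.80013 mol
Moles of O2 = 24.32 g ÷ 32.0 g/mol = 0.76 mol
Moles ÷ coefficient: C2H6: 1.80013/2 = 0.9001, O2: 0.76/7 = 0.1086
(a) O2 has the smaller value, so O2 is the limiting reagent.
(b) Moles of CO2 = 0.76 mol O2 × (4/7) = 0.434286 mol; mass = 0.434286 mol × 44.01 g/mol = 19.11 g
(c) C2H6 consumed = 0.76 × (2/7) = 0.217143 mol; remaining = 1.80013 − 0.217143 = 1.58299 mol; mass = 1.58299 mol × 30.07 g/mol = 47.6 g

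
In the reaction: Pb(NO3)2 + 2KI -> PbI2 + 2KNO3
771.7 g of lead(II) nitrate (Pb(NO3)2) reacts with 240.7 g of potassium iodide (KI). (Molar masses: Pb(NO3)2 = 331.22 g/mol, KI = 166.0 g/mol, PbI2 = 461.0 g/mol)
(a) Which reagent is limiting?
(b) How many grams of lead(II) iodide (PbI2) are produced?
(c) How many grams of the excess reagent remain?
(a) KI, (b) 334.2 g, (c) 531.6 g

Moles of Pb(NO3)2 = 771.7 g ÷ 331.22 g/mol = 2.32987 mol
Moles of KI = 240.7 g ÷ 166.0 g/mol = 1.45 mol
Moles ÷ coefficient: Pb(NO3)2: 2.32987/1 = 2.33, KI: 1.45/2 = 0.725
(a) KI has the smaller value, so KI is the limiting reagent.
(b) Moles of PbI2 = 1.45 mol KI × (1/2) = 0.725 mol; mass = 0.725 mol × 461.0 g/mol = 334.2 g
(c) Pb(NO3)2 consumed = 1.45 × (1/2) = 0.725 mol; remaining = 2.32987 − 0.725 = 1.60487 mol; mass = 1.60487 mol × 331.22 g/mol = 531.6 g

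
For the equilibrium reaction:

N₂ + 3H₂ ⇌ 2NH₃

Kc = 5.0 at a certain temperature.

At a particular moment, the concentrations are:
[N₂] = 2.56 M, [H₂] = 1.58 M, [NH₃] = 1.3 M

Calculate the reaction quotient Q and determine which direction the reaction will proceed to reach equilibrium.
Q = 0.167, Q < K, reaction proceeds forward (toward products)

Q = ([NH₃]^2) / ([N₂] × [H₂]^3)
  = ((1.3)^2) / ((2.56)·(1.58)^3) = 1.69/10.097 = 0.1674
Since Q = 0.1674 < Kc = 5.0, the reaction proceeds forward (toward products) to reach equilibrium.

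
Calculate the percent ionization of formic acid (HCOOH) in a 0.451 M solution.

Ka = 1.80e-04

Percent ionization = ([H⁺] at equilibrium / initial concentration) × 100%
Percent ionization = 1.98%

Let x = [H⁺]. Ka = x²/(C - x) ⇒ x² + (1.80e-04)x - (1.80e-04)(0.451) = 0. x = 8.9204e-03. Percent = (8.9204e-03/0.451) × 100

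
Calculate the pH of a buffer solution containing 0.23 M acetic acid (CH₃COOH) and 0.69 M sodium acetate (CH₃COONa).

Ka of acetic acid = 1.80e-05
pH = 5.22

pKa = -log(1.80e-05) = 4.74. pH = pKa + log([A⁻]/[HA]) = 4.74 + log(0.69/0.23)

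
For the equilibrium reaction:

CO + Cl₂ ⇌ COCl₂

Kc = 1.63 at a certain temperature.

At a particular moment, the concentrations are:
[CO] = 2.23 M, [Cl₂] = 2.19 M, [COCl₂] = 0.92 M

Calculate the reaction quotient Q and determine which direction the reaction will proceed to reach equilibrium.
Q = 0.188, Q < K, reaction proceeds forward (toward products)

Q = ([COCl₂]) / ([CO] × [Cl₂])
  = ((0.92)) / ((2.23)·(2.19)) = 0.92/4.8837 = 0.1884
Since Q = 0.1884 < Kc = 1.63, the reaction proceeds forward (toward products) to reach equilibrium.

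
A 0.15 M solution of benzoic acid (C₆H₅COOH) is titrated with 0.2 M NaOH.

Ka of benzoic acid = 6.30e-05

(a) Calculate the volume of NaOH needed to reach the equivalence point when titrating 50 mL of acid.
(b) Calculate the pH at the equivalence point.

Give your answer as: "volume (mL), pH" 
V = 37.5 mL, pH = 8.57

(a) At equivalence: moles acid = moles base.
moles acid = 0.15 × 0.05 = 0.0075 mol; V_NaOH = 0.0075/0.2 = 0.0375 L = 37.5 mL.
(b) At equivalence, all acid → conjugate base A⁻ at [A⁻] = 0.0075/0.0875 = 0.08571 M.
Kb = Kw/Ka = 1.0e-14/6.30e-05 = 1.587e-10; [OH⁻] = √(Kb·[A⁻]) = 3.689e-06; pOH = 5.43; pH = 14 − pOH = 8.57.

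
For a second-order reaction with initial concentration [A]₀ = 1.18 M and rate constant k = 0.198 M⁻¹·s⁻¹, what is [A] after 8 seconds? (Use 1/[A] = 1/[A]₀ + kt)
0.4113 M

1/[A] = 1/[A]₀ + k·t = 1/1.18 + (0.198)·(8) = 0.8475 + 1.5840 = 2.4315
[A] = 1/2.4315 = 0.4113 M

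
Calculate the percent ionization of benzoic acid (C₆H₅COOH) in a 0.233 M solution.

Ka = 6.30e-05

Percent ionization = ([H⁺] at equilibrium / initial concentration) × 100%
Percent ionization = 1.63%

Let x = [H⁺]. Ka = x²/(C - x) ⇒ x² + (6.30e-05)x - (6.30e-05)(0.233) = 0. x = 3.7999e-03. Percent = (3.7999e-03/0.233) × 100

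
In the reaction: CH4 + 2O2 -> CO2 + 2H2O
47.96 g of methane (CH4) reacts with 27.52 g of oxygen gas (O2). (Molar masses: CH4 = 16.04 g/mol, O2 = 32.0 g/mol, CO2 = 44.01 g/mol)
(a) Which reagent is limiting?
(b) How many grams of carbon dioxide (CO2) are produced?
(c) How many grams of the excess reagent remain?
(a) O2, (b) 18.92 g, (c) 41.06 g

Moles of CH4 = 47.96 g ÷ 16.04 g/mol = 2.99002 mol
Moles of O2 = 27.52 g ÷ 32.0 g/mol = 0.86 mol
Moles ÷ coefficient: CH4: 2.99002/1 = 2.99, O2: 0.86/2 = 0.43
(a) O2 has the smaller value, so O2 is the limiting reagent.
(b) Moles of CO2 = 0.86 mol O2 × (1/2) = 0.43 mol; mass = 0.43 mol × 44.01 g/mol = 18.92 g
(c) CH4 consumed = 0.86 × (1/2) = 0.43 mol; remaining = 2.99002 − 0.43 = 2.56002 mol; mass = 2.56002 mol × 16.04 g/mol = 41.06 g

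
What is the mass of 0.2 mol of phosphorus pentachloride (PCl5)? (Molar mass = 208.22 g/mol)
Mass = 0.2 mol × 208.22 g/mol = 41.64 g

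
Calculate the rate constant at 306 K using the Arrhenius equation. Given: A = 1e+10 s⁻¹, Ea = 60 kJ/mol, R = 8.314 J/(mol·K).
5.72e-01 s⁻¹

k = A·exp(-Ea/(R·T)) = 1e+10·exp(-60000/(8.314·306)) = 1e+10·exp(-23.5841) = 1e+10·5.7219e-11 = 5.72e-01 s⁻¹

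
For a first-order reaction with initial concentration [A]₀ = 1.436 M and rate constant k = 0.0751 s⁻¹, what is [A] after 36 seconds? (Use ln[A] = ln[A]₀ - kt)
0.0962 M

ln[A] = ln[A]₀ - k·t = ln(1.436) - (0.0751)·(36) = 0.3619 - 2.7036 = -2.3417
[A] = e^(-2.3417) = 0.0962 M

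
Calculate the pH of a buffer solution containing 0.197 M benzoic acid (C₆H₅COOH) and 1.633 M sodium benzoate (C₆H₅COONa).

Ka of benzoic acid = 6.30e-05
pH = 5.12

pKa = -log(6.30e-05) = 4.20. pH = pKa + log([A⁻]/[HA]) = 4.20 + log(1.633/0.197)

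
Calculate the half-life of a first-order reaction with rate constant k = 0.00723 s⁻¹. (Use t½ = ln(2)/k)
95.87 s

t½ = ln(2)/k = 0.6931/0.00723 = 95.87 s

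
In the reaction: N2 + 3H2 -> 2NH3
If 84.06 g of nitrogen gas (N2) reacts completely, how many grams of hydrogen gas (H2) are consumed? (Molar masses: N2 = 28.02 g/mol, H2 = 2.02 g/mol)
Moles of N2 = 84.06 g ÷ 28.02 g/mol = 3 mol
Mole ratio: 3 mol H2 / 1 mol N2
Moles of H2 = 3 × (3/1) = 9 mol
Mass of H2 = 9 mol × 2.02 g/mol = 18.18 g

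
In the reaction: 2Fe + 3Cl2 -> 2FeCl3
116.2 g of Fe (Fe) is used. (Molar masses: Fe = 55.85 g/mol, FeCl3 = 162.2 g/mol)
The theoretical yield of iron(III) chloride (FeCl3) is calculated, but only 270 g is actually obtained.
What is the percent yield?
Moles of Fe = 116.2 g ÷ 55.85 g/mol = 2.08057 mol
Mole ratio: 2 mol FeCl3 / 2 mol Fe
Moles of FeCl3 = 2.08057 × (2/2) = 2.08057 mol
Theoretical yield = 2.08057 mol × 162.2 g/mol = 337.47 g
Actual yield = 270 g
Percent yield = (270 / 337.47) × 100% = 80.0%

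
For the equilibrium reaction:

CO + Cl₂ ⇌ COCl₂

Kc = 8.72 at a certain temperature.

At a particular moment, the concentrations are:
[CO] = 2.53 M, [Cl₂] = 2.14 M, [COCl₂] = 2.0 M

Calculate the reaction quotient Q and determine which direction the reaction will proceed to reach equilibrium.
Q = 0.369, Q < K, reaction proceeds forward (toward products)

Q = ([COCl₂]) / ([CO] × [Cl₂])
  = ((2.0)) / ((2.53)·(2.14)) = 2/5.4142 = 0.3694
Since Q = 0.3694 < Kc = 8.72, the reaction proceeds forward (toward products) to reach equilibrium.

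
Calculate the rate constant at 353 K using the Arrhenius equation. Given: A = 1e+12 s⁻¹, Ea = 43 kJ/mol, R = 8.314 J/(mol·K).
4.33e+05 s⁻¹

k = A·exp(-Ea/(R·T)) = 1e+12·exp(-43000/(8.314·353)) = 1e+12·exp(-14.6516) = 1e+12·4.3342e-07 = 4.33e+05 s⁻¹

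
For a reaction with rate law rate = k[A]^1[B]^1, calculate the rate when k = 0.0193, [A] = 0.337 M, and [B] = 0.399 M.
0.002595 M/s

rate = k·[A]^1·[B]^1 = 0.0193·(0.337)^1·(0.399)^1 = 0.0193·0.337·0.399 = 0.002595 M/s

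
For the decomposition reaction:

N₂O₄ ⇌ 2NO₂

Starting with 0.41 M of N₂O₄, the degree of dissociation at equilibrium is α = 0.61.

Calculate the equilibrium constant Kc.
K_c = 1.5647

x = α·[A]₀ = 0.61 × 0.41 = 0.2501 M dissociated.
At eq: [N₂O₄] = 0.41 − 0.2501 = 0.1599 M; [NO₂] = 2x = 0.5002 M.
Kc = [NO₂]²/[N₂O₄] = (0.5002)²/0.1599 = 1.565.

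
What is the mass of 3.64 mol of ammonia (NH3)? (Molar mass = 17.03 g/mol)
Mass = 3.64 mol × 17.03 g/mol = 61.99 g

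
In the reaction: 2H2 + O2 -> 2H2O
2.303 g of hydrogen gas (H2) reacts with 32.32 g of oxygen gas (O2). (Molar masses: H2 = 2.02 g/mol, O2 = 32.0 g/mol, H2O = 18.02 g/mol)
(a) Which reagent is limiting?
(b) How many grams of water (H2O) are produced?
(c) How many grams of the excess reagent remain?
(a) H2, (b) 20.54 g, (c) 14.08 g

Moles of H2 = 2.303 g ÷ 2.02 g/mol = 1.1401 mol
Moles of O2 = 32.32 g ÷ 32.0 g/mol = 1.01 mol
Moles ÷ coefficient: H2: 1.1401/2 = 0.57, O2: 1.01/1 = 1.01
(a) H2 has the smaller value, so H2 is the limiting reagent.
(b) Moles of H2O = 1.1401 mol H2 × (2/2) = 1.1401 mol; mass = 1.1401 mol × 18.02 g/mol = 20.54 g
(c) O2 consumed = 1.1401 × (1/2) = 0.57005 mol; remaining = 1.01 − 0.57005 = 0.43995 mol; mass = 0.43995 mol × 32.0 g/mol = 14.08 g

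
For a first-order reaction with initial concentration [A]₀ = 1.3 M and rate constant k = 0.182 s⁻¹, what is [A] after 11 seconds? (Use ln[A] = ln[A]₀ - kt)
0.1756 M

ln[A] = ln[A]₀ - k·t = ln(1.3) - (0.182)·(11) = 0.2624 - 2.0020 = -1.7396
[A] = e^(-1.7396) = 0.1756 M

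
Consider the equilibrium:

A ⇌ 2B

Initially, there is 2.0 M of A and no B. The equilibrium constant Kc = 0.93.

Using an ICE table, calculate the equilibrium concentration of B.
[B] = 1.151 M

ICE: [A] = 2.0 − x, [B] = 2x.
Kc = (2x)²/(2.0 − x) = 0.93 ⇒ 4x² + 0.93x − 1.86 = 0.
x = (−0.93 + √(0.93² + 4·4·1.86))/(2·4) = (−0.93 + √30.625)/8 = 0.5755.
[B] = 2x = 1.151 M.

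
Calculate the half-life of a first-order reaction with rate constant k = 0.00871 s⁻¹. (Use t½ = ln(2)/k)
79.58 s

t½ = ln(2)/k = 0.6931/0.00871 = 79.58 s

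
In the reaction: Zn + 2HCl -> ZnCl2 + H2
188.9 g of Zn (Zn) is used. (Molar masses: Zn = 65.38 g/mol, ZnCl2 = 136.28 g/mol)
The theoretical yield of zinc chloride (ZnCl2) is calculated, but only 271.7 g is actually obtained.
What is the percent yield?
Moles of Zn = 188.9 g ÷ 65.38 g/mol = 2.88926 mol
Mole ratio: 1 mol ZnCl2 / 1 mol Zn
Moles of ZnCl2 = 2.88926 × (1/1) = 2.88926 mol
Theoretical yield = 2.88926 mol × 136.28 g/mol = 393.75 g
Actual yield = 271.7 g
Percent yield = (271.7 / 393.75) × 100% = 69.0%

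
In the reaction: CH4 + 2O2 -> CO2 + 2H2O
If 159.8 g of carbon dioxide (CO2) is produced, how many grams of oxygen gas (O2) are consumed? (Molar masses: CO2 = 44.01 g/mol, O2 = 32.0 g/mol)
Moles of CO2 = 159.8 g ÷ 44.01 g/mol = 3.63099 mol
Mole ratio: 2 mol O2 / 1 mol CO2
Moles of O2 = 3.63099 × (2/1) = 7.26199 mol
Mass of O2 = 7.26199 mol × 32.0 g/mol = 232.4 g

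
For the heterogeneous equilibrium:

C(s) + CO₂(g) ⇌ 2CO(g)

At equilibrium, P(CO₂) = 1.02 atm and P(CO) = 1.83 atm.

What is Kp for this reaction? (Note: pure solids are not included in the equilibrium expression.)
K_p = 3.283

Solid C is excluded.
Kp = P(CO)²/P(CO₂) = (1.83)²/1.02 = 3.349/1.02 = 3.283.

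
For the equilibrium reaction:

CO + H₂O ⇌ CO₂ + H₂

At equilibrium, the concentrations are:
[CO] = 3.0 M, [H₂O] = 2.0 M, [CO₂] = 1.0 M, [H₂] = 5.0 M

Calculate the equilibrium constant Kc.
K_c = 0.8333

Kc = ([CO₂] × [H₂]) / ([CO] × [H₂O])
   = ((1.0)·(5.0)) / ((3.0)·(2.0))
   = 5 / 6 = 0.8333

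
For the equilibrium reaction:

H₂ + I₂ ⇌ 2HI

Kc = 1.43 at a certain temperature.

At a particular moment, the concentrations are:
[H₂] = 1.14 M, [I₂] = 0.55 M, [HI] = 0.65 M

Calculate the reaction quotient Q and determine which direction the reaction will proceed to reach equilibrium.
Q = 0.674, Q < K, reaction proceeds forward (toward products)

Q = ([HI]^2) / ([H₂] × [I₂])
  = ((0.65)^2) / ((1.14)·(0.55)) = 0.4225/0.627 = 0.6738
Since Q = 0.6738 < Kc = 1.43, the reaction proceeds forward (toward products) to reach equilibrium.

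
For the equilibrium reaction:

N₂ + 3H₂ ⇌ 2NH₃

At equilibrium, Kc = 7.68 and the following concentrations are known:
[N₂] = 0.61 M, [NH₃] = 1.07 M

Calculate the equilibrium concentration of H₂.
[H₂] = 0.6252 M

Kc = ([NH₃]^2) / ([N₂] × [H₂]^3) = 7.68
[H₂]^3 = (product terms)/(Kc · other reactant terms) = 1.1449 / (7.68 · 0.61) = 0.24439
[H₂] = (0.24439)^(1/3) = 0.6252 M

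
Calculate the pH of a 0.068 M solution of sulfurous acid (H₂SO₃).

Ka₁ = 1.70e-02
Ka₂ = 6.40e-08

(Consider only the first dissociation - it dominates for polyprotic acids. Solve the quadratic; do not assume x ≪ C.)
pH = 1.58

x² + Ka₁·x − Ka₁·C = 0 with Ka₁ = 1.70e-02, C = 0.068.
x = (−Ka₁ + √(Ka₁² + 4·Ka₁·C))/2 = 2.6546e-02 M, so pH = 1.58.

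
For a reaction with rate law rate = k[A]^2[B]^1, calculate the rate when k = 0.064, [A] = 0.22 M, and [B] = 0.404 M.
0.001251 M/s

rate = k·[A]^2·[B]^1 = 0.064·(0.22)^2·(0.404)^1 = 0.064·0.0484·0.404 = 0.001251 M/s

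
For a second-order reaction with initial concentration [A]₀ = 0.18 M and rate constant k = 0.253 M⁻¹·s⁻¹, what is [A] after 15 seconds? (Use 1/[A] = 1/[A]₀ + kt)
0.1069 M

1/[A] = 1/[A]₀ + k·t = 1/0.18 + (0.253)·(15) = 5.5556 + 3.7950 = 9.3506
[A] = 1/9.3506 = 0.1069 M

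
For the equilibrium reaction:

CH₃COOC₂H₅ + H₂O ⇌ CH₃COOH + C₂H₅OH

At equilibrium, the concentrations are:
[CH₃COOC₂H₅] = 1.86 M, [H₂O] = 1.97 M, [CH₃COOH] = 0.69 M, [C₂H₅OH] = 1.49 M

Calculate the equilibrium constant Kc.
K_c = 0.2806

Kc = ([CH₃COOH] × [C₂H₅OH]) / ([CH₃COOC₂H₅] × [H₂O])
   = ((0.69)·(1.49)) / ((1.86)·(1.97))
   = 1.0281 / 3.6642 = 0.2806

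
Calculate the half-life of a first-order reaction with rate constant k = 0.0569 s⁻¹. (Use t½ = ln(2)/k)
12.18 s

t½ = ln(2)/k = 0.6931/0.0569 = 12.18 s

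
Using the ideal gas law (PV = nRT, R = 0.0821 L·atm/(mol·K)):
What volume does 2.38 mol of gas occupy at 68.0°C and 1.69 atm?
T = 68.0°C + 273.15 = 341.15 K
V = nRT/P = (2.38 × 0.0821 × 341.15) / 1.69
V = 39.44 L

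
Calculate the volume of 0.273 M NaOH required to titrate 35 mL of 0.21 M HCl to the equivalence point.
V_{base} = 26.9 mL

At equivalence: moles acid = moles base.
moles HCl = 0.21 M × 0.035 L = 0.00735 mol
V_NaOH = 0.00735 mol ÷ 0.273 M = 0.02692 L = 26.9 mL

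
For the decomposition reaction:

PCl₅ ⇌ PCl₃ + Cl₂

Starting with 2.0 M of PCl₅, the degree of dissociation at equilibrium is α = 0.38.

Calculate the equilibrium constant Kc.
K_c = 0.4658

x = α·[A]₀ = 0.38 × 2.0 = 0.76 M dissociated.
At eq: [PCl₅] = 2.0 − 0.76 = 1.24 M; [PCl₃] = [Cl₂] = x = 0.76 M.
Kc = [PCl₃][Cl₂]/[PCl₅] = (0.76)²/1.24 = 0.4658.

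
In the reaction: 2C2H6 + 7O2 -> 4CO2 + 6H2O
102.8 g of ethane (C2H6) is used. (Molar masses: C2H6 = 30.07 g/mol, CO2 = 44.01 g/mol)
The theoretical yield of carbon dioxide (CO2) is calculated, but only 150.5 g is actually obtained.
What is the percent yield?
Moles of C2H6 = 102.8 g ÷ 30.07 g/mol = 3.41869 mol
Mole ratio: 4 mol CO2 / 2 mol C2H6
Moles of CO2 = 3.41869 × (4/2) = 6.83738 mol
Theoretical yield = 6.83738 mol × 44.01 g/mol = 300.91 g
Actual yield = 150.5 g
Percent yield = (150.5 / 300.91) × 100% = 50.0%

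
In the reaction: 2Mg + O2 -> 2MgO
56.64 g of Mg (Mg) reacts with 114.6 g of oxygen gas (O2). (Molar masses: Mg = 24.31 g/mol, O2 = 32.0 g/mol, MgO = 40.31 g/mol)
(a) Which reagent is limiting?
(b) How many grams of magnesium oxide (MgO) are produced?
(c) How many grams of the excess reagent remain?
(a) Mg, (b) 93.92 g, (c) 77.32 g

Moles of Mg = 56.64 g ÷ 24.31 g/mol = 2.32991 mol
Moles of O2 = 114.6 g ÷ 32.0 g/mol = 3.58125 mol
Moles ÷ coefficient: Mg: 2.32991/2 = 1.165, O2: 3.58125/1 = 3.581
(a) Mg has the smaller value, so Mg is the limiting reagent.
(b) Moles of MgO = 2.32991 mol Mg × (2/2) = 2.32991 mol; mass = 2.32991 mol × 40.31 g/mol = 93.92 g
(c) O2 consumed = 2.32991 × (1/2) = 1.16495 mol; remaining = 3.58125 − 1.16495 = 2.4163 mol; mass = 2.4163 mol × 32.0 g/mol = 77.32 g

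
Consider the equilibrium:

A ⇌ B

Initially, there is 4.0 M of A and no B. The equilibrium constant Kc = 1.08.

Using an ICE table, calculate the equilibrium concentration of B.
[B] = 2.077 M

ICE: [A] = 4.0 − x, [B] = x.
Kc = x/(4.0 − x) = 1.08 ⇒ x = 1.08·4.0/(1 + 1.08) = 4.32/2.08 = 2.077.
[B] = x = 2.077 M.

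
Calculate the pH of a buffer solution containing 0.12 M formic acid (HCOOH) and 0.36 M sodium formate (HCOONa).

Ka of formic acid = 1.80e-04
pH = 4.22

pKa = -log(1.80e-04) = 3.74. pH = pKa + log([A⁻]/[HA]) = 3.74 + log(0.36/0.12)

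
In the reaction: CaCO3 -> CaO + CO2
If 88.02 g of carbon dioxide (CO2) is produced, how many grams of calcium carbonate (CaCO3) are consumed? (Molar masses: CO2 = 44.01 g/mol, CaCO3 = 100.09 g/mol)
Moles of CO2 = 88.02 g ÷ 44.01 g/mol = 2 mol
Mole ratio: 1 mol CaCO3 / 1 mol CO2
Moles of CaCO3 = 2 × (1/1) = 2 mol
Mass of CaCO3 = 2 mol × 100.09 g/mol = 200.2 g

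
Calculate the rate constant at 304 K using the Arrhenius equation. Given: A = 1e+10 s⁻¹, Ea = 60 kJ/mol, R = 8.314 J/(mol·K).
4.90e-01 s⁻¹

k = A·exp(-Ea/(R·T)) = 1e+10·exp(-60000/(8.314·304)) = 1e+10·exp(-23.7393) = 1e+10·4.8996e-11 = 4.90e-01 s⁻¹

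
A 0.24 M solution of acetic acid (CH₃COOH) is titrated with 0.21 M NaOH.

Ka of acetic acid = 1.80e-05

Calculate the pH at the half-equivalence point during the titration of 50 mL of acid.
pH = pKa = 4.74

At the half-equivalence point, [HA] = [A⁻], so by Henderson–Hasselbalch pH = pKa + log(1) = pKa.
pKa = −log(1.80e-05) = 4.74.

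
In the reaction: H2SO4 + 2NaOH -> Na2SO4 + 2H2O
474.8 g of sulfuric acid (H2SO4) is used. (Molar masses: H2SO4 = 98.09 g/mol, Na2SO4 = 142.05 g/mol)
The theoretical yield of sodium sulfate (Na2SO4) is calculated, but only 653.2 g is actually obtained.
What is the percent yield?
Moles of H2SO4 = 474.8 g ÷ 98.09 g/mol = 4.84045 mol
Mole ratio: 1 mol Na2SO4 / 1 mol H2SO4
Moles of Na2SO4 = 4.84045 × (1/1) = 4.84045 mol
Theoretical yield = 4.84045 mol × 142.05 g/mol = 687.59 g
Actual yield = 653.2 g
Percent yield = (653.2 / 687.59) × 100% = 95.0%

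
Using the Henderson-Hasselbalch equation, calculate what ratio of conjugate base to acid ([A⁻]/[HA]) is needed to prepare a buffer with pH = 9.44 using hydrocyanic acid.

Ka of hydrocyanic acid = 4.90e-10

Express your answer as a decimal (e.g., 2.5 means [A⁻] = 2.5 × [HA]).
[A⁻]/[HA] = 1.350

pKa = −log(4.90e-10) = 9.3098. pH = pKa + log([A⁻]/[HA]). 9.44 = 9.3098 + log(ratio). log(ratio) = 9.44 − 9.3098 = 0.1302. ratio = 10^(0.1302) = 1.350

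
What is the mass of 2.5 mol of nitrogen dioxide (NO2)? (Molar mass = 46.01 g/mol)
Mass = 2.5 mol × 46.01 g/mol = 115 g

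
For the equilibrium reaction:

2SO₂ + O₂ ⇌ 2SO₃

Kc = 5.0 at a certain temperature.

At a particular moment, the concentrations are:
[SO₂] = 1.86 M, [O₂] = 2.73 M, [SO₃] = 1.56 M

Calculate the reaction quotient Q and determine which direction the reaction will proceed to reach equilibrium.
Q = 0.258, Q < K, reaction proceeds forward (toward products)

Q = ([SO₃]^2) / ([SO₂]^2 × [O₂])
  = ((1.56)^2) / ((1.86)^2·(2.73)) = 2.4336/9.4447 = 0.2577
Since Q = 0.2577 < Kc = 5.0, the reaction proceeds forward (toward products) to reach equilibrium.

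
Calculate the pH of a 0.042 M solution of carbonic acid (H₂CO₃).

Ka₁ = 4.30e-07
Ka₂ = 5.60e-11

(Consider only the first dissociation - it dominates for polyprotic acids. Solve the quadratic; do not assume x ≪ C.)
pH = 3.87

x² + Ka₁·x − Ka₁·C = 0 with Ka₁ = 4.30e-07, C = 0.042.
x = (−Ka₁ + √(Ka₁² + 4·Ka₁·C))/2 = 1.3417e-04 M, so pH = 3.87.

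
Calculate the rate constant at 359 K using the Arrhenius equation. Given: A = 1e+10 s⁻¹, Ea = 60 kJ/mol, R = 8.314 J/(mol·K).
1.86e+01 s⁻¹

k = A·exp(-Ea/(R·T)) = 1e+10·exp(-60000/(8.314·359)) = 1e+10·exp(-20.1023) = 1e+10·1.8606e-09 = 1.86e+01 s⁻¹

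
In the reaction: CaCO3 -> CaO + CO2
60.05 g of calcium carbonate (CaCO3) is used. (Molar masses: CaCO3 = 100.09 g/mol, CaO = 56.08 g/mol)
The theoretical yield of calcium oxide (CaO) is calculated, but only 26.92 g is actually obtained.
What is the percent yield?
Moles of CaCO3 = 60.05 g ÷ 100.09 g/mol = 0.59996 mol
Mole ratio: 1 mol CaO / 1 mol CaCO3
Moles of CaO = 0.59996 × (1/1) = 0.59996 mol
Theoretical yield = 0.59996 mol × 56.08 g/mol = 33.646 g
Actual yield = 26.92 g
Percent yield = (26.92 / 33.646) × 100% = 80.0%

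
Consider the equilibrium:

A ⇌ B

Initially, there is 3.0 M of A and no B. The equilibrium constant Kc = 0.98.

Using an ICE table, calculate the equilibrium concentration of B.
[B] = 1.485 M

ICE: [A] = 3.0 − x, [B] = x.
Kc = x/(3.0 − x) = 0.98 ⇒ x = 0.98·3.0/(1 + 0.98) = 2.94/1.98 = 1.485.
[B] = x = 1.485 M.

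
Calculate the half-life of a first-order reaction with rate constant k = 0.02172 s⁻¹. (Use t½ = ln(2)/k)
31.91 s

t½ = ln(2)/k = 0.6931/0.02172 = 31.91 s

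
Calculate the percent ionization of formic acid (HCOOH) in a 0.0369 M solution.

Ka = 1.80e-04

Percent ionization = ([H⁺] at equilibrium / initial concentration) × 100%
Percent ionization = 6.74%

Let x = [H⁺]. Ka = x²/(C - x) ⇒ x² + (1.80e-04)x - (1.80e-04)(0.0369) = 0. x = 2.4888e-03. Percent = (2.4888e-03/0.0369) × 100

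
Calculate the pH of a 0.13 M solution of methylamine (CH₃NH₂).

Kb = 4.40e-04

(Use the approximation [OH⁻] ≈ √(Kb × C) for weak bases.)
pH = 11.88

[OH⁻] = √(Kb × C) = √(4.40e-04 × 0.13) = 7.5631e-03. pOH = 2.12, pH = 14 - pOH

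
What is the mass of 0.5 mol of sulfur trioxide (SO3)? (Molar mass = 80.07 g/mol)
Mass = 0.5 mol × 80.07 g/mol = 40.03 g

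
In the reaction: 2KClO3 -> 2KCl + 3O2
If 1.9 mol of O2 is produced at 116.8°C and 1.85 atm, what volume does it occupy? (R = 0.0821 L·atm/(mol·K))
T = 116.8°C + 273.15 = 389.95 K
V = nRT/P = (1.9 × 0.0821 × 389.95) / 1.85
V = 32.88 L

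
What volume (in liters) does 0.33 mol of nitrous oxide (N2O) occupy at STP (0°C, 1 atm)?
At STP, 1 mol of gas occupies 22.4 L
Volume = 0.33 mol × 22.4 L/mol = 7.39 L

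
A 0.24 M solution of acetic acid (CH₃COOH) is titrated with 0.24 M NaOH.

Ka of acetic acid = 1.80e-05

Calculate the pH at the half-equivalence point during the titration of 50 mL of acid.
pH = pKa = 4.74

At the half-equivalence point, [HA] = [A⁻], so by Henderson–Hasselbalch pH = pKa + log(1) = pKa.
pKa = −log(1.80e-05) = 4.74.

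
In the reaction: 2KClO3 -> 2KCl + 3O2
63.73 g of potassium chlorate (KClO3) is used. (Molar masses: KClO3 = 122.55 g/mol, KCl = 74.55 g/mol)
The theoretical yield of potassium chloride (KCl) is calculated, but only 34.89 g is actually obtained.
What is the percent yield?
Moles of KClO3 = 63.73 g ÷ 122.55 g/mol = 0.520033 mol
Mole ratio: 2 mol KCl / 2 mol KClO3
Moles of KCl = 0.520033 × (2/2) = 0.520033 mol
Theoretical yield = 0.520033 mol × 74.55 g/mol = 38.768 g
Actual yield = 34.89 g
Percent yield = (34.89 / 38.768) × 100% = 90.0%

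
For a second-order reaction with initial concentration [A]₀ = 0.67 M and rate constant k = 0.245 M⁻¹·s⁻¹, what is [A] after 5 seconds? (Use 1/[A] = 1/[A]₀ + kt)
0.3680 M

1/[A] = 1/[A]₀ + k·t = 1/0.67 + (0.245)·(5) = 1.4925 + 1.2250 = 2.7175
[A] = 1/2.7175 = 0.3680 M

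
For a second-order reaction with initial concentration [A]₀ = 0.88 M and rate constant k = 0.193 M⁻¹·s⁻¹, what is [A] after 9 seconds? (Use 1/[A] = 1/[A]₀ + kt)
0.3480 M

1/[A] = 1/[A]₀ + k·t = 1/0.88 + (0.193)·(9) = 1.1364 + 1.7370 = 2.8734
[A] = 1/2.8734 = 0.3480 M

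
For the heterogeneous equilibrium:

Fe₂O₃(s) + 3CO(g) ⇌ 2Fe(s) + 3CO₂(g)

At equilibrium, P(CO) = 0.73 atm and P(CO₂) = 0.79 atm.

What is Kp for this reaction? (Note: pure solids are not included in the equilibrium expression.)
K_p = 1.267

Solids (Fe₂O₃, Fe) are excluded.
Kp = P(CO₂)³/P(CO)³ = (0.79)³/(0.73)³ = 0.493/0.389 = 1.267.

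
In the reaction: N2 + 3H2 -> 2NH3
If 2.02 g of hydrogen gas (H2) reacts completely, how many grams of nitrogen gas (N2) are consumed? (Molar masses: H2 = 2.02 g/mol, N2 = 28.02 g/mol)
Moles of H2 = 2.02 g ÷ 2.02 g/mol = 1 mol
Mole ratio: 1 mol N2 / 3 mol H2
Moles of N2 = 1 × (1/3) = 0.333333 mol
Mass of N2 = 0.333333 mol × 28.02 g/mol = 9.34 g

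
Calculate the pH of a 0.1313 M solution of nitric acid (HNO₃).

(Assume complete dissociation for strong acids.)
pH = 0.88

[H⁺] = 0.1313 M for strong acid. pH = -log[H⁺] = -log(0.1313)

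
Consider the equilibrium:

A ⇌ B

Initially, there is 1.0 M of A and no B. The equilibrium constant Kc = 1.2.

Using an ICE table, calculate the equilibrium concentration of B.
[B] = 0.545 M

ICE: [A] = 1.0 − x, [B] = x.
Kc = x/(1.0 − x) = 1.2 ⇒ x = 1.2·1.0/(1 + 1.2) = 1.2/2.2 = 0.5455.
[B] = x = 0.545 M.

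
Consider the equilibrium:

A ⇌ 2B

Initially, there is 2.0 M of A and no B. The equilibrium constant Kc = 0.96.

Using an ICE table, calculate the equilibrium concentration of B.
[B] = 1.166 M

ICE: [A] = 2.0 − x, [B] = 2x.
Kc = (2x)²/(2.0 − x) = 0.96 ⇒ 4x² + 0.96x − 1.92 = 0.
x = (−0.96 + √(0.96² + 4·4·1.92))/(2·4) = (−0.96 + √31.642)/8 = 0.58314.
[B] = 2x = 1.166 M.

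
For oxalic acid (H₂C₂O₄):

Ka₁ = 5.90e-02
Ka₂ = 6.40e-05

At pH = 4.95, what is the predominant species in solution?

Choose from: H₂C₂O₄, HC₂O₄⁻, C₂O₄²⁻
C₂O₄²⁻

pKa1 = 1.23, pKa2 = 4.19. Each pKa is the crossover between adjacent species; pH = 4.95 lies in the region where C₂O₄²⁻ predominates.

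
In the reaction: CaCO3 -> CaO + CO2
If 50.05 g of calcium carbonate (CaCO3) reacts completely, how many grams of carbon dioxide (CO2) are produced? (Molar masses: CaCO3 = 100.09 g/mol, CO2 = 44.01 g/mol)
Moles of CaCO3 = 50.05 g ÷ 100.09 g/mol = 0.50005 mol
Mole ratio: 1 mol CO2 / 1 mol CaCO3
Moles of CO2 = 0.50005 × (1/1) = 0.50005 mol
Mass of CO2 = 0.50005 mol × 44.01 g/mol = 22.01 g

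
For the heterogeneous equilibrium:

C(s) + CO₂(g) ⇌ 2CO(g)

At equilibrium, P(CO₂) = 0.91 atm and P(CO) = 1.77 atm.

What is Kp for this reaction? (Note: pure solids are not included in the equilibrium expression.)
K_p = 3.443

Solid C is excluded.
Kp = P(CO)²/P(CO₂) = (1.77)²/0.91 = 3.133/0.91 = 3.443.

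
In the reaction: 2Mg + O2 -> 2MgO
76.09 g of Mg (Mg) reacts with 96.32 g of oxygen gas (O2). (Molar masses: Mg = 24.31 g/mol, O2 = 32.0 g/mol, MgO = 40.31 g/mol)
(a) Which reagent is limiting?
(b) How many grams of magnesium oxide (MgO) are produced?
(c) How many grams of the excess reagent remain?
(a) Mg, (b) 126.2 g, (c) 46.24 g

Moles of Mg = 76.09 g ÷ 24.31 g/mol = 3.12999 mol
Moles of O2 = 96.32 g ÷ 32.0 g/mol = 3.01 mol
Moles ÷ coefficient: Mg: 3.12999/2 = 1.565, O2: 3.01/1 = 3.01
(a) Mg has the smaller value, so Mg is the limiting reagent.
(b) Moles of MgO = 3.12999 mol Mg × (2/2) = 3.12999 mol; mass = 3.12999 mol × 40.31 g/mol = 126.2 g
(c) O2 consumed = 3.12999 × (1/2) = 1.56499 mol; remaining = 3.01 − 1.56499 = 1.44501 mol; mass = 1.44501 mol × 32.0 g/mol = 46.24 g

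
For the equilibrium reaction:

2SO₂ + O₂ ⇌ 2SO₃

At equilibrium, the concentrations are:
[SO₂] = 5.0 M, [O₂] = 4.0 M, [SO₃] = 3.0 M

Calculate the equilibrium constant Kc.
K_c = 0.0900

Kc = ([SO₃]^2) / ([SO₂]^2 × [O₂])
   = ((3.0)^2) / ((5.0)^2·(4.0))
   = 9 / 100 = 0.0900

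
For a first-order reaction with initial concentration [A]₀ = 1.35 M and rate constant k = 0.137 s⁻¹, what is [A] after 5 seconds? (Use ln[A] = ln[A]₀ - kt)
0.6805 M

ln[A] = ln[A]₀ - k·t = ln(1.35) - (0.137)·(5) = 0.3001 - 0.6850 = -0.3849
[A] = e^(-0.3849) = 0.6805 M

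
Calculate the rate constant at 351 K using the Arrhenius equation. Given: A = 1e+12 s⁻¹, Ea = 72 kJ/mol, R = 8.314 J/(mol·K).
1.93e+01 s⁻¹

k = A·exp(-Ea/(R·T)) = 1e+12·exp(-72000/(8.314·351)) = 1e+12·exp(-24.6726) = 1e+12·1.9267e-11 = 1.93e+01 s⁻¹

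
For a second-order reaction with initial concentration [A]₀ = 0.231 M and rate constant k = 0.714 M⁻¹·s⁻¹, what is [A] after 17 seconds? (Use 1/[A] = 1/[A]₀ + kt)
0.0607 M

1/[A] = 1/[A]₀ + k·t = 1/0.231 + (0.714)·(17) = 4.3290 + 12.1380 = 16.4670
[A] = 1/16.4670 = 0.0607 M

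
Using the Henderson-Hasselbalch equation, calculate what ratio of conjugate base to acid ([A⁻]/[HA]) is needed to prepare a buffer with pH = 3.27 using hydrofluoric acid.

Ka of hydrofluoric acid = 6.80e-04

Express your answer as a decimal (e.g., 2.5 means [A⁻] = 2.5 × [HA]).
[A⁻]/[HA] = 1.266

pKa = −log(6.80e-04) = 3.1675. pH = pKa + log([A⁻]/[HA]). 3.27 = 3.1675 + log(ratio). log(ratio) = 3.27 − 3.1675 = 0.1025. ratio = 10^(0.1025) = 1.266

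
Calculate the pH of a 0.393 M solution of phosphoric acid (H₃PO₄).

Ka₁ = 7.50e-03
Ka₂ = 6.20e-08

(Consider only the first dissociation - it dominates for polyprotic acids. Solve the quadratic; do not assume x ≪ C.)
pH = 1.30

x² + Ka₁·x − Ka₁·C = 0 with Ka₁ = 7.50e-03, C = 0.393.
x = (−Ka₁ + √(Ka₁² + 4·Ka₁·C))/2 = 5.0670e-02 M, so pH = 1.30.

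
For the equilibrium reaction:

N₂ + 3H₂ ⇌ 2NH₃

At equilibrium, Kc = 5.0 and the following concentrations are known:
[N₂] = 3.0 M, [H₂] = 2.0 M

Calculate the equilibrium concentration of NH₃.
[NH₃] = 10.9545 M

Kc = ([NH₃]^2) / ([N₂] × [H₂]^3) = 5.0
[NH₃]^2 = Kc · (reactant terms)/(other product terms) = 5.0 · 24 / 1 = 120
[NH₃] = (120)^(1/2) = 10.9545 M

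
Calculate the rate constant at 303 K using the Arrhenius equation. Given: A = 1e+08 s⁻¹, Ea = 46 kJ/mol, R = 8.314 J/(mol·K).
1.17e+00 s⁻¹

k = A·exp(-Ea/(R·T)) = 1e+08·exp(-46000/(8.314·303)) = 1e+08·exp(-18.2602) = 1e+08·1.1741e-08 = 1.17e+00 s⁻¹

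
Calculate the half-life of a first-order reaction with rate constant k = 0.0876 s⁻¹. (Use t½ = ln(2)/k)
7.91 s

t½ = ln(2)/k = 0.6931/0.0876 = 7.91 s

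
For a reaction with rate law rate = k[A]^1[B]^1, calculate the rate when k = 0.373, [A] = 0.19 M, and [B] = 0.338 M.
0.02395 M/s

rate = k·[A]^1·[B]^1 = 0.373·(0.19)^1·(0.338)^1 = 0.373·0.19·0.338 = 0.02395 M/s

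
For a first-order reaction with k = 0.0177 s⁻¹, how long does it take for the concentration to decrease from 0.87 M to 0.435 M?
39.16 s

From ln[A] = ln[A]₀ - k·t: t = ln([A]₀/[A])/k = ln(0.87/0.435)/0.0177 = ln(2.0000)/0.0177 = 0.6931/0.0177 = 39.16 s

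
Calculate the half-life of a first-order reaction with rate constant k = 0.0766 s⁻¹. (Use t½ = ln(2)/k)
9.05 s

t½ = ln(2)/k = 0.6931/0.0766 = 9.05 s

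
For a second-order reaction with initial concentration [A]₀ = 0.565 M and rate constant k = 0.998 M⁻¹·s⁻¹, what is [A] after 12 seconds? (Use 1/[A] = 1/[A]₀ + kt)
0.0727 M

1/[A] = 1/[A]₀ + k·t = 1/0.565 + (0.998)·(12) = 1.7699 + 11.9760 = 13.7459
[A] = 1/13.7459 = 0.0727 M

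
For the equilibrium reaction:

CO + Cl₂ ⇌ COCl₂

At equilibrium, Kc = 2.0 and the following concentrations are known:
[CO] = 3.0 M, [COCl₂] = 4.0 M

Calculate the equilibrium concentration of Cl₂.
[Cl₂] = 0.6667 M

Kc = ([COCl₂]) / ([CO] × [Cl₂]) = 2.0
[Cl₂]^1 = (product terms)/(Kc · other reactant terms) = 4 / (2.0 · 3) = 0.66667
[Cl₂] = 0.6667 M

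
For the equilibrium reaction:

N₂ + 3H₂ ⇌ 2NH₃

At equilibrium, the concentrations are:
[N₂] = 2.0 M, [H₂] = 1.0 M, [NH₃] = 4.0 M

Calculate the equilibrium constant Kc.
K_c = 8.0000

Kc = ([NH₃]^2) / ([N₂] × [H₂]^3)
   = ((4.0)^2) / ((2.0)·(1.0)^3)
   = 16 / 2 = 8.0000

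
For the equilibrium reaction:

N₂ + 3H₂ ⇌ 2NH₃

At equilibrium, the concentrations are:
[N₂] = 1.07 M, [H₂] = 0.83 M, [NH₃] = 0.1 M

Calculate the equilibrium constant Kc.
K_c = 0.0163

Kc = ([NH₃]^2) / ([N₂] × [H₂]^3)
   = ((0.1)^2) / ((1.07)·(0.83)^3)
   = 0.01 / 0.61181 = 0.0163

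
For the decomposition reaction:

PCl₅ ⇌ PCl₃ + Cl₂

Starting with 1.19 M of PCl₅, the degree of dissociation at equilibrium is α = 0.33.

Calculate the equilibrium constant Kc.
K_c = 0.1934

x = α·[A]₀ = 0.33 × 1.19 = 0.3927 M dissociated.
At eq: [PCl₅] = 1.19 − 0.3927 = 0.7973 M; [PCl₃] = [Cl₂] = x = 0.3927 M.
Kc = [PCl₃][Cl₂]/[PCl₅] = (0.3927)²/0.7973 = 0.1934.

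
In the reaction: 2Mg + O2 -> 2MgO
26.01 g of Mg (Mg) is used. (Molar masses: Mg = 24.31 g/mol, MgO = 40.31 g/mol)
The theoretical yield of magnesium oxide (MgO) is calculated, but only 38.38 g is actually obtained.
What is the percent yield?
Moles of Mg = 26.01 g ÷ 24.31 g/mol = 1.06993 mol
Mole ratio: 2 mol MgO / 2 mol Mg
Moles of MgO = 1.06993 × (2/2) = 1.06993 mol
Theoretical yield = 1.06993 mol × 40.31 g/mol = 43.129 g
Actual yield = 38.38 g
Percent yield = (38.38 / 43.129) × 100% = 89.0%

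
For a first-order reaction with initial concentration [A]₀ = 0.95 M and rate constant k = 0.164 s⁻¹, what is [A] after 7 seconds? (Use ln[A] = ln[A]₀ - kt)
0.3014 M

ln[A] = ln[A]₀ - k·t = ln(0.95) - (0.164)·(7) = -0.0513 - 1.1480 = -1.1993
[A] = e^(-1.1993) = 0.3014 M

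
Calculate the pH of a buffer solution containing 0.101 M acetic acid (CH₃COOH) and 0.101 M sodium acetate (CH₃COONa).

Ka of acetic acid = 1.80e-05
pH = 4.74

pKa = -log(1.80e-05) = 4.74. pH = pKa + log([A⁻]/[HA]) = 4.74 + log(0.101/0.101)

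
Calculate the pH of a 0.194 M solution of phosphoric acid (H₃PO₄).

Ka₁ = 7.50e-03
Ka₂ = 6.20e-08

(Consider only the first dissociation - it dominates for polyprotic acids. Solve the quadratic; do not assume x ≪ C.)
pH = 1.46

x² + Ka₁·x − Ka₁·C = 0 with Ka₁ = 7.50e-03, C = 0.194.
x = (−Ka₁ + √(Ka₁² + 4·Ka₁·C))/2 = 3.4578e-02 M, so pH = 1.46.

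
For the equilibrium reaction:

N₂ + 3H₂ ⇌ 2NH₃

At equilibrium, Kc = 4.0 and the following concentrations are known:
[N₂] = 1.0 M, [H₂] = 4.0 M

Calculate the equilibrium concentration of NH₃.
[NH₃] = 16.0000 M

Kc = ([NH₃]^2) / ([N₂] × [H₂]^3) = 4.0
[NH₃]^2 = Kc · (reactant terms)/(other product terms) = 4.0 · 64 / 1 = 256
[NH₃] = (256)^(1/2) = 16.0000 M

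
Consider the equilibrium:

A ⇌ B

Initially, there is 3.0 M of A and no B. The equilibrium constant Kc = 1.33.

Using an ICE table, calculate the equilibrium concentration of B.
[B] = 1.712 M

ICE: [A] = 3.0 − x, [B] = x.
Kc = x/(3.0 − x) = 1.33 ⇒ x = 1.33·3.0/(1 + 1.33) = 3.99/2.33 = 1.712.
[B] = x = 1.712 M.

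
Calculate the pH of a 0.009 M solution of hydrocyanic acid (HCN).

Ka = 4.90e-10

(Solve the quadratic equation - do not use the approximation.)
pH = 5.68

x² + Ka×x - Ka×C = 0. Using quadratic formula: [H⁺] = 2.0998e-06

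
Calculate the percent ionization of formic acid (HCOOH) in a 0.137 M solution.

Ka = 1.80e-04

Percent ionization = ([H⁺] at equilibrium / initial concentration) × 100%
Percent ionization = 3.56%

Let x = [H⁺]. Ka = x²/(C - x) ⇒ x² + (1.80e-04)x - (1.80e-04)(0.137) = 0. x = 4.8767e-03. Percent = (4.8767e-03/0.137) × 100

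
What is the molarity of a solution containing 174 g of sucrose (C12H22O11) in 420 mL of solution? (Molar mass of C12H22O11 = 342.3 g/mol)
Moles of C12H22O11 = 174 g ÷ 342.3 g/mol = 0.508326 mol
Volume = 420 mL = 0.42 L
Molarity = 0.508326 mol ÷ 0.42 L = 1.21 M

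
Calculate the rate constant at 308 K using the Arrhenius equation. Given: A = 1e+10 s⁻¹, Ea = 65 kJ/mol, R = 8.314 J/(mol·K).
9.46e-02 s⁻¹

k = A·exp(-Ea/(R·T)) = 1e+10·exp(-65000/(8.314·308)) = 1e+10·exp(-25.3836) = 1e+10·9.4636e-12 = 9.46e-02 s⁻¹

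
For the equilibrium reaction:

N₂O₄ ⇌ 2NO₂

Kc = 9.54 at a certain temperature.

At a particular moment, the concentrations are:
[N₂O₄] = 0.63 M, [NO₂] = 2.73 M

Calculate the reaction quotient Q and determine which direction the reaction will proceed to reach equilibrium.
Q = 11.830, Q > K, reaction proceeds reverse (toward reactants)

Q = ([NO₂]^2) / ([N₂O₄])
  = ((2.73)^2) / ((0.63)) = 7.4529/0.63 = 11.83
Since Q = 11.83 > Kc = 9.54, the reaction proceeds reverse (toward reactants) to reach equilibrium.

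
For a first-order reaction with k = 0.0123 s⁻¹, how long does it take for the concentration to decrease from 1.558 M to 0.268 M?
143.10 s

From ln[A] = ln[A]₀ - k·t: t = ln([A]₀/[A])/k = ln(1.558/0.268)/0.0123 = ln(5.8134)/0.0123 = 1.7602/0.0123 = 143.10 s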